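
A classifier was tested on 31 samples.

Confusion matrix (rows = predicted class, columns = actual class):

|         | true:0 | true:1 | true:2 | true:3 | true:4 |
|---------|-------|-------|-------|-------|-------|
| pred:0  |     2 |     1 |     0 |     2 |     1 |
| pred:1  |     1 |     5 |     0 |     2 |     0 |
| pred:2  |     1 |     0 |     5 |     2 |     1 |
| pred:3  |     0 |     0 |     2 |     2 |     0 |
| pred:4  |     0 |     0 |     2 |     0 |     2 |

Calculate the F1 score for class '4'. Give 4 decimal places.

0.5000

Treat '4' as positive and all other classes as negative.
F1 score = 2·TP/(2·TP+FP+FN).
4: TP=2, FP=0+0+2+0=2, FN=1+0+1+0=2 → 4/8 = 0.50000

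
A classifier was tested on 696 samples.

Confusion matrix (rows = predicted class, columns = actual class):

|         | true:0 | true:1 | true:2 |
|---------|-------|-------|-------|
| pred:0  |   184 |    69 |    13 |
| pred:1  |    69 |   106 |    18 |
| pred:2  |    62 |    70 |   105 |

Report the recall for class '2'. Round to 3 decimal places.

0.772

Take TP from the diagonal, FP from the rest of the '2' prediction marginal, FN from the rest of the '2' actual marginal.
recall = TP/(TP+FN).
2: TP=105, FN=13+18=31 → 105/136 = 0.7721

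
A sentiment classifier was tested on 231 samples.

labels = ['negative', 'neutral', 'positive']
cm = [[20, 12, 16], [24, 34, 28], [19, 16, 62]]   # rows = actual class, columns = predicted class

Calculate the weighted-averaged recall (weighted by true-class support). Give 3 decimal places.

0.502

Per-class recall (TP/(TP+FN)):
  negative: TP=20, FN=12+16=28 → 20/48 = 0.4167
  neutral: TP=34, FN=24+28=52 → 34/86 = 0.3953
  positive: TP=62, FN=19+16=35 → 62/97 = 0.6392
Weighted-recall = Σ (supportᵢ/N)·recallᵢ with N=231: (48/231)·0.4167 + (86/231)·0.3953 + (97/231)·0.6392 = 0.502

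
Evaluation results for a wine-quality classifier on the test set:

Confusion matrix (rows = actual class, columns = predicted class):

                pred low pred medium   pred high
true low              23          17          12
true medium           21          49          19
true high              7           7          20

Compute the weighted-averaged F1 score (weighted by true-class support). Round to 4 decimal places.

0.5318

Per-class F1 score (2·TP/(2·TP+FP+FN)):
  low: TP=23, FP=21+7=28, FN=17+12=29 → 46/103 = 0.44660
  medium: TP=49, FP=17+7=24, FN=21+19=40 → 98/162 = 0.60494
  high: TP=20, FP=12+19=31, FN=7+7=14 → 40/85 = 0.47059
Weighted-F1 score = Σ (supportᵢ/N)·F1 scoreᵢ with N=175: (52/175)·0.44660 + (89/175)·0.60494 + (34/175)·0.47059 = 0.5318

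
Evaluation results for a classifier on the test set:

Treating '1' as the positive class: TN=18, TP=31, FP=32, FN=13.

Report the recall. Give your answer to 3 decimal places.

0.705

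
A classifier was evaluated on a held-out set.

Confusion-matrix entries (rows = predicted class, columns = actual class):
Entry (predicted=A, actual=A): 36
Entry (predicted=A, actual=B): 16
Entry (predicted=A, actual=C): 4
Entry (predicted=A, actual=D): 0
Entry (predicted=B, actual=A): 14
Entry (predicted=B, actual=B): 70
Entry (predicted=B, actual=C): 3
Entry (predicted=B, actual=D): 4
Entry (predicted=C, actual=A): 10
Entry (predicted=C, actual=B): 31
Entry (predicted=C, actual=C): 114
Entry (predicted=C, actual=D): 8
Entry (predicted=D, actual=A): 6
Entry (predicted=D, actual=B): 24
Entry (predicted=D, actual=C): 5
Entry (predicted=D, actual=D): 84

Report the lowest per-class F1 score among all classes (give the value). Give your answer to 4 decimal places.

Per-class F1 score (2·TP/(2·TP+FP+FN)):
  A: TP=36, FP=16+4+0=20, FN=14+10+6=30 → 72/122 = 0.59016
  B: TP=70, FP=14+3+4=21, FN=16+31+24=71 → 140/232 = 0.60345
  C: TP=114, FP=10+31+8=49, FN=4+3+5=12 → 228/289 = 0.78893
  D: TP=84, FP=6+24+5=35, FN=0+4+8=12 → 168/215 = 0.78140
Lowest is class 'A' with F1 score = 0.5902.

0.5902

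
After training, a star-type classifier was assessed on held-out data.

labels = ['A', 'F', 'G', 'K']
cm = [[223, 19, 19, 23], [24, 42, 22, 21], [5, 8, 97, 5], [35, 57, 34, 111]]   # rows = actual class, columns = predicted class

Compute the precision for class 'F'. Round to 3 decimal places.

One-vs-rest for 'F': TP = diagonal; FP = other classes predicted 'F'; FN = 'F' predicted as other.
precision = TP/(TP+FP).
F: TP=42, FP=19+8+57=84 → 42/126 = 0.3333

0.333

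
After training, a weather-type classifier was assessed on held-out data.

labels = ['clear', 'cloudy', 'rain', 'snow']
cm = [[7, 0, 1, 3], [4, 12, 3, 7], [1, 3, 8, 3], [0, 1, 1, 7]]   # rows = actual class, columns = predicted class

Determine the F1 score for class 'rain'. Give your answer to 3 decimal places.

F1 score = 2·TP/(2·TP+FP+FN).
rain: TP=8, FP=1+3+1=5, FN=1+3+3=7 → 16/28 = 0.5714

0.571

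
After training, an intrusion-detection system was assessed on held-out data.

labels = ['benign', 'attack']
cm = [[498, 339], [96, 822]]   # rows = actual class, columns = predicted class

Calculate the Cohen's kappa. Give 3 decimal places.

0.497

Observed agreement pₒ = trace/N = 1320/1755 = 0.7521
Expected agreement pₑ = Σ (rowᵢ·colᵢ)/N² = (837·594 + 918·1161)/1755² = 0.5075
κ = (pₒ − pₑ)/(1 − pₑ) = (0.7521 − 0.5075)/(1 − 0.5075) = 0.497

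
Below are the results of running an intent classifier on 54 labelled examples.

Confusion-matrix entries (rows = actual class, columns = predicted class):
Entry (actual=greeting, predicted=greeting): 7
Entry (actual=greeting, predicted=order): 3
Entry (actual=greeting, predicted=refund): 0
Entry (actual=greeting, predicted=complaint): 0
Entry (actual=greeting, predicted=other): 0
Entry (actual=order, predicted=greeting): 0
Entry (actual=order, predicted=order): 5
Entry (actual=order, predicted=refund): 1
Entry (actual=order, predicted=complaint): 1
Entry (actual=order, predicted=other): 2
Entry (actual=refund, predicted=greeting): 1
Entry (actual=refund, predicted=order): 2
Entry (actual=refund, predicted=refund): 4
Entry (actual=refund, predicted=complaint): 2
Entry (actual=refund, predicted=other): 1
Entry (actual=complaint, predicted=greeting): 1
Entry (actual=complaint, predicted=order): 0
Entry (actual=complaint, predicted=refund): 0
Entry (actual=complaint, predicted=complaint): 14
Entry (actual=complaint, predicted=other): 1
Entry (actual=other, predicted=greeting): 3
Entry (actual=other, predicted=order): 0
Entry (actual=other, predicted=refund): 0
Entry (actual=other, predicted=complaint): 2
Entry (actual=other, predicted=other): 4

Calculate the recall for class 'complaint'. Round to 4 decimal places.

0.8750

recall = TP/(TP+FN).
complaint: TP=14, FN=1+0+0+1=2 → 14/16 = 0.87500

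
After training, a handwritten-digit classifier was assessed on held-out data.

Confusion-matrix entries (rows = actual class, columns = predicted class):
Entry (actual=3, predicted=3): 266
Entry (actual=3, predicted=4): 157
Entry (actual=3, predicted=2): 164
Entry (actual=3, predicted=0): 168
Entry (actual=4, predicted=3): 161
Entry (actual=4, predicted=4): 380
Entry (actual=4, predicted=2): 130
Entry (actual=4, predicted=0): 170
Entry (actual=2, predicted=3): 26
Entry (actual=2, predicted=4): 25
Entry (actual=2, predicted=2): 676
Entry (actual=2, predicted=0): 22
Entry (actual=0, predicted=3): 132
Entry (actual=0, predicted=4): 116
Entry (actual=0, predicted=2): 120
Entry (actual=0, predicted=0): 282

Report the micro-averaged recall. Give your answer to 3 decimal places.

0.536

Micro-averaging pools counts across classes: ΣTP=1604, ΣFP=1391, ΣFN=1391.
Micro-recall = TP/(TP+FN) on pooled counts = 0.536 (equals overall accuracy in single-label multiclass).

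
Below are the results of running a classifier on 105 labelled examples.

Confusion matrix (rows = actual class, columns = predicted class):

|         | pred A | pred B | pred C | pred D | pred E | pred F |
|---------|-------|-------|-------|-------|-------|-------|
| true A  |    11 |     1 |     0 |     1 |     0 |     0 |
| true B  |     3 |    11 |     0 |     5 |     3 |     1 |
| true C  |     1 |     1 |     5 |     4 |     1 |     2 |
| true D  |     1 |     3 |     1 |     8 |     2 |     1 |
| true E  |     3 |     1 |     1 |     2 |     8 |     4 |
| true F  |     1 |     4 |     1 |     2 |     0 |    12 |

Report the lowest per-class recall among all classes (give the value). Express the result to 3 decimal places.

0.357

Per-class recall (TP/(TP+FN)):
  A: TP=11, FN=1+0+1+0+0=2 → 11/13 = 0.8462
  B: TP=11, FN=3+0+5+3+1=12 → 11/23 = 0.4783
  C: TP=5, FN=1+1+4+1+2=9 → 5/14 = 0.3571
  D: TP=8, FN=1+3+1+2+1=8 → 8/16 = 0.5000
  E: TP=8, FN=3+1+1+2+4=11 → 8/19 = 0.4211
  F: TP=12, FN=1+4+1+2+0=8 → 12/20 = 0.6000
Lowest is class 'C' with recall = 0.357.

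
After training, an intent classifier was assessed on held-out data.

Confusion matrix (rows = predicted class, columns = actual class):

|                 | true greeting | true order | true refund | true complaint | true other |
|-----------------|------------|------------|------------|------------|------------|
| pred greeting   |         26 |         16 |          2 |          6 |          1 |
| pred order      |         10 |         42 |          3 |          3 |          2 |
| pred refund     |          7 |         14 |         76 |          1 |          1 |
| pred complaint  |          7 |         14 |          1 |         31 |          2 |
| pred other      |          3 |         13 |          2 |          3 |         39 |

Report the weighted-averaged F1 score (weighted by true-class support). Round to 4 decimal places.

Per-class F1 score (2·TP/(2·TP+FP+FN)):
  greeting: TP=26, FP=16+2+6+1=25, FN=10+7+7+3=27 → 52/104 = 0.50000
  order: TP=42, FP=10+3+3+2=18, FN=16+14+14+13=57 → 84/159 = 0.52830
  refund: TP=76, FP=7+14+1+1=23, FN=2+3+1+2=8 → 152/183 = 0.83060
  complaint: TP=31, FP=7+14+1+2=24, FN=6+3+1+3=13 → 62/99 = 0.62626
  other: TP=39, FP=3+13+2+3=21, FN=1+2+1+2=6 → 78/105 = 0.74286
Weighted-F1 score = Σ (supportᵢ/N)·F1 scoreᵢ with N=325: (53/325)·0.50000 + (99/325)·0.52830 + (84/325)·0.83060 + (44/325)·0.62626 + (45/325)·0.74286 = 0.6448

0.6448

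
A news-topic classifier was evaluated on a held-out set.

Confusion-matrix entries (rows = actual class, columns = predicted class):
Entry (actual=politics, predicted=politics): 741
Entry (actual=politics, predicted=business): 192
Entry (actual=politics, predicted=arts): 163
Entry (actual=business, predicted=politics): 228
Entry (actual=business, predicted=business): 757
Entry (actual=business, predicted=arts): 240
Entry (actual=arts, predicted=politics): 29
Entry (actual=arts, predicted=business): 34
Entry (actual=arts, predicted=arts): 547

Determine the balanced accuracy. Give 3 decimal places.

0.730

Balanced accuracy = mean of per-class recall.
  politics: recall = 741/1096 = 0.6761
  business: recall = 757/1225 = 0.6180
  arts: recall = 547/610 = 0.8967
Mean = (0.6761 + 0.6180 + 0.8967) / 3 = 0.730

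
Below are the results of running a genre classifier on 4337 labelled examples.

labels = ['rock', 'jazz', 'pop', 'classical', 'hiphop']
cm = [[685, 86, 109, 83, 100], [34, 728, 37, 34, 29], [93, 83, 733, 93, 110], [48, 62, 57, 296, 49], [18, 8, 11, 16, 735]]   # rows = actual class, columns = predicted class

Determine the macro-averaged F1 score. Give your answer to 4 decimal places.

0.7196

Per-class F1 score (2·TP/(2·TP+FP+FN)):
  rock: TP=685, FP=34+93+48+18=193, FN=86+109+83+100=378 → 1370/1941 = 0.70582
  jazz: TP=728, FP=86+83+62+8=239, FN=34+37+34+29=134 → 1456/1829 = 0.79606
  pop: TP=733, FP=109+37+57+11=214, FN=93+83+93+110=379 → 1466/2059 = 0.71200
  classical: TP=296, FP=83+34+93+16=226, FN=48+62+57+49=216 → 592/1034 = 0.57253
  hiphop: TP=735, FP=100+29+110+49=288, FN=18+8+11+16=53 → 1470/1811 = 0.81171
Macro-F1 score = mean = (0.70582 + 0.79606 + 0.71200 + 0.57253 + 0.81171) / 5 = 0.7196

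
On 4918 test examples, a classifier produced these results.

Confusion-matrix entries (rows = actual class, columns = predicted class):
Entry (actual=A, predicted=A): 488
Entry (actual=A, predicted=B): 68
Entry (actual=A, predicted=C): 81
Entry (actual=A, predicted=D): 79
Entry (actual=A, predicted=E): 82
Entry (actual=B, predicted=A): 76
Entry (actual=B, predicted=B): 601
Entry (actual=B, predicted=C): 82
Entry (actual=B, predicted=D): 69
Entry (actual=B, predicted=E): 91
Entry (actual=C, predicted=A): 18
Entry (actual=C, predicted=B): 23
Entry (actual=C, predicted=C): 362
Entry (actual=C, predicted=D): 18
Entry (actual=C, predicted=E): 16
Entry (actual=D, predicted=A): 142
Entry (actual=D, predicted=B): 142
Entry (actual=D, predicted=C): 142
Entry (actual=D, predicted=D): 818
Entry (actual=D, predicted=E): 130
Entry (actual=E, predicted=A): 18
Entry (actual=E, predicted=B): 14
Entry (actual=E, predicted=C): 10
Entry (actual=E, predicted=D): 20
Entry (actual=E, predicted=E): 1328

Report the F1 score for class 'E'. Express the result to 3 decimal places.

0.875

Take TP from the diagonal, FP from the rest of the 'E' prediction marginal, FN from the rest of the 'E' actual marginal.
F1 score = 2·TP/(2·TP+FP+FN).
E: TP=1328, FP=82+91+16+130=319, FN=18+14+10+20=62 → 2656/3037 = 0.8745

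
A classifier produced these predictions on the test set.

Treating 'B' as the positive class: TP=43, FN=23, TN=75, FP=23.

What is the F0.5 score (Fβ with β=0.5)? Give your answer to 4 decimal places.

0.6515

Fβ = (1+β²)·TP / ((1+β²)·TP + β²·FN + FP), with β²=1/4
= 1.25·43 / (1.25·43 + 0.25·23 + 23) = 0.6515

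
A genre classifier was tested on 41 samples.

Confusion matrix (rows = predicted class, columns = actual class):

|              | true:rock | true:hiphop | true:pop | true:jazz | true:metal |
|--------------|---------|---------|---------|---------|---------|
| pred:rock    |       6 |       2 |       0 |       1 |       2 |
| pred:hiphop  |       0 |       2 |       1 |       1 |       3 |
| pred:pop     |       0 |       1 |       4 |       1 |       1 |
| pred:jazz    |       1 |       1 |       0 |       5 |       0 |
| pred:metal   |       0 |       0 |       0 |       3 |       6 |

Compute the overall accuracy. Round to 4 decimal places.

Accuracy = trace / total = (6+2+4+5+6=23) / 41 = 23/41 = 0.5610

0.5610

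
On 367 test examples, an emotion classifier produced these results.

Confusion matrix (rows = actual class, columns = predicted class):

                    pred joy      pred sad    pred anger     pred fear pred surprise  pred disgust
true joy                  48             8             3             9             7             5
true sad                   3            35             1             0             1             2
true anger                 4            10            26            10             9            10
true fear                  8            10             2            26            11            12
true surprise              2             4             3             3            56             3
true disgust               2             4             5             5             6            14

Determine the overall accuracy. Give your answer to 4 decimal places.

0.5586

Accuracy = trace / total = (48+35+26+26+56+14=205) / 367 = 205/367 = 0.5586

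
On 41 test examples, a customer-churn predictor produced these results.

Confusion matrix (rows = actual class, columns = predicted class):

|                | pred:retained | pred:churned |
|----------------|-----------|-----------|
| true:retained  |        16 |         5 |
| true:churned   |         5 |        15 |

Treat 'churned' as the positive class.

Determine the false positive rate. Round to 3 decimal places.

FPR = FP/(FP+TN) = 5/(5+16) = 0.238

0.238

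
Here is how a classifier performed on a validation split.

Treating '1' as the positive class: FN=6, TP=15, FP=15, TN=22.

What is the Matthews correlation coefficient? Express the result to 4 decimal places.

MCC = (TP·TN − FP·FN) / √((TP+FP)(TP+FN)(TN+FP)(TN+FN))
Numerator = 15·22 − 15·6 = 240
Denominator = √(30·21·37·28) = √652680 = 807.8861
MCC = 240 / 807.8861 = 0.2971

0.2971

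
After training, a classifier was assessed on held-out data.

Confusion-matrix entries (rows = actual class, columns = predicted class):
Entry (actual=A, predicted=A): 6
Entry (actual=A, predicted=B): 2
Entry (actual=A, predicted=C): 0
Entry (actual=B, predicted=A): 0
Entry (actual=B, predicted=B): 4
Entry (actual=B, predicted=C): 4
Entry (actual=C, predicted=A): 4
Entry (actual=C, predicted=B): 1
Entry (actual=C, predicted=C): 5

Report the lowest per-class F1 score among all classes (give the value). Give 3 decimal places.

0.526

Per-class F1 score (2·TP/(2·TP+FP+FN)):
  A: TP=6, FP=0+4=4, FN=2+0=2 → 12/18 = 0.6667
  B: TP=4, FP=2+1=3, FN=0+4=4 → 8/15 = 0.5333
  C: TP=5, FP=0+4=4, FN=4+1=5 → 10/19 = 0.5263
Lowest is class 'C' with F1 score = 0.526.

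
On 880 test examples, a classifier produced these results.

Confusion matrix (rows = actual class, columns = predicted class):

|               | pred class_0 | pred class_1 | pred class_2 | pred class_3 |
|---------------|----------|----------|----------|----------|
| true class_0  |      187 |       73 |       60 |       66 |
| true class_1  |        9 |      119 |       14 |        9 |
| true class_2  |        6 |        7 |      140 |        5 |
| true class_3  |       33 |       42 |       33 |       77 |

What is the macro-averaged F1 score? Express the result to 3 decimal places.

0.588

Per-class F1 score (2·TP/(2·TP+FP+FN)):
  class_0: TP=187, FP=9+6+33=48, FN=73+60+66=199 → 374/621 = 0.6023
  class_1: TP=119, FP=73+7+42=122, FN=9+14+9=32 → 238/392 = 0.6071
  class_2: TP=140, FP=60+14+33=107, FN=6+7+5=18 → 280/405 = 0.6914
  class_3: TP=77, FP=66+9+5=80, FN=33+42+33=108 → 154/342 = 0.4503
Macro-F1 score = mean = (0.6023 + 0.6071 + 0.6914 + 0.4503) / 4 = 0.588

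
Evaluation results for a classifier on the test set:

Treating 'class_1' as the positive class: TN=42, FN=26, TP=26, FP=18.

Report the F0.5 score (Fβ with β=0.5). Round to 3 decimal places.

0.570

Fβ = (1+β²)·TP / ((1+β²)·TP + β²·FN + FP), with β²=1/4
= 1.25·26 / (1.25·26 + 0.25·26 + 18) = 0.570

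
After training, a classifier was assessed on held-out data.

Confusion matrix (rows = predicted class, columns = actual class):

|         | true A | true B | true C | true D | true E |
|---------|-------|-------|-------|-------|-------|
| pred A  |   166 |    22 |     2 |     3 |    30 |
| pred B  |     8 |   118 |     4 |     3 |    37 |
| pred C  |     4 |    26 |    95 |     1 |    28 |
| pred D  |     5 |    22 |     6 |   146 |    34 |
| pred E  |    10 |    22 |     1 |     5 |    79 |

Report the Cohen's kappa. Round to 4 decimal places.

Observed agreement pₒ = trace/N = 604/877 = 0.68871
Expected agreement pₑ = Σ (rowᵢ·colᵢ)/N² = (193·223 + 210·170 + 108·154 + 158·213 + 208·117)/877² = 0.19940
κ = (pₒ − pₑ)/(1 − pₑ) = (0.68871 − 0.19940)/(1 − 0.19940) = 0.6112

0.6112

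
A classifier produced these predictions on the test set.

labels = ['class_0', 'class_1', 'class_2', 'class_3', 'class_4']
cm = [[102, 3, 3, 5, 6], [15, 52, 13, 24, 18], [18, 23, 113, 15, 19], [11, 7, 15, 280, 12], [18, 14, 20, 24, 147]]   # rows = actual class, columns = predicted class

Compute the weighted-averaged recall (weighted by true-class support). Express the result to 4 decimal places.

Per-class recall (TP/(TP+FN)):
  class_0: TP=102, FN=3+3+5+6=17 → 102/119 = 0.85714
  class_1: TP=52, FN=15+13+24+18=70 → 52/122 = 0.42623
  class_2: TP=113, FN=18+23+15+19=75 → 113/188 = 0.60106
  class_3: TP=280, FN=11+7+15+12=45 → 280/325 = 0.86154
  class_4: TP=147, FN=18+14+20+24=76 → 147/223 = 0.65919
Weighted-recall = Σ (supportᵢ/N)·recallᵢ with N=977: (119/977)·0.85714 + (122/977)·0.42623 + (188/977)·0.60106 + (325/977)·0.86154 + (223/977)·0.65919 = 0.7103

0.7103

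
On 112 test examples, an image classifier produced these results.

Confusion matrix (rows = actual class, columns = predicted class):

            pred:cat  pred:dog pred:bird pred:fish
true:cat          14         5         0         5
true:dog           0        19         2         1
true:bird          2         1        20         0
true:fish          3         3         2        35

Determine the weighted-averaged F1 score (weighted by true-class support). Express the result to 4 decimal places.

0.7835

Per-class F1 score (2·TP/(2·TP+FP+FN)):
  cat: TP=14, FP=0+2+3=5, FN=5+0+5=10 → 28/43 = 0.65116
  dog: TP=19, FP=5+1+3=9, FN=0+2+1=3 → 38/50 = 0.76000
  bird: TP=20, FP=0+2+2=4, FN=2+1+0=3 → 40/47 = 0.85106
  fish: TP=35, FP=5+1+0=6, FN=3+3+2=8 → 70/84 = 0.83333
Weighted-F1 score = Σ (supportᵢ/N)·F1 scoreᵢ with N=112: (24/112)·0.65116 + (22/112)·0.76000 + (23/112)·0.85106 + (43/112)·0.83333 = 0.7835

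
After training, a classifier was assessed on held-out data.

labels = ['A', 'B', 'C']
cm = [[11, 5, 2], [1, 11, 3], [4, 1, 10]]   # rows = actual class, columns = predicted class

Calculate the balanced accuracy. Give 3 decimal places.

Balanced accuracy = mean of per-class recall.
  A: recall = 11/18 = 0.6111
  B: recall = 11/15 = 0.7333
  C: recall = 10/15 = 0.6667
Mean = (0.6111 + 0.7333 + 0.6667) / 3 = 0.670

0.670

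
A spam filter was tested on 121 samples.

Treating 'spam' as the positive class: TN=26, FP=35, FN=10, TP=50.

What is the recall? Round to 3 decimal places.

0.833

Recall = TP/(TP+FN) = 50/(50+10) = 50/60 = 0.833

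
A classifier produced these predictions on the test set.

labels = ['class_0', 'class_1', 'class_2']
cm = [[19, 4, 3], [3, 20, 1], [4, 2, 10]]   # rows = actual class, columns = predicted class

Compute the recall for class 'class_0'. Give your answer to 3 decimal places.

0.731

Treat 'class_0' as positive and all other classes as negative.
recall = TP/(TP+FN).
class_0: TP=19, FN=4+3=7 → 19/26 = 0.7308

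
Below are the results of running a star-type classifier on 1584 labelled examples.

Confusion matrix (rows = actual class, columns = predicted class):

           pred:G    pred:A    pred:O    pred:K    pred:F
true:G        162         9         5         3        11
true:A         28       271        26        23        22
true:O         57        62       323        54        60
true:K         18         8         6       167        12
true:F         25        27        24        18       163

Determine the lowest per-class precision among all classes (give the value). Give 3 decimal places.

0.559

Per-class precision (TP/(TP+FP)):
  G: TP=162, FP=28+57+18+25=128 → 162/290 = 0.5586
  A: TP=271, FP=9+62+8+27=106 → 271/377 = 0.7188
  O: TP=323, FP=5+26+6+24=61 → 323/384 = 0.8411
  K: TP=167, FP=3+23+54+18=98 → 167/265 = 0.6302
  F: TP=163, FP=11+22+60+12=105 → 163/268 = 0.6082
Lowest is class 'G' with precision = 0.559.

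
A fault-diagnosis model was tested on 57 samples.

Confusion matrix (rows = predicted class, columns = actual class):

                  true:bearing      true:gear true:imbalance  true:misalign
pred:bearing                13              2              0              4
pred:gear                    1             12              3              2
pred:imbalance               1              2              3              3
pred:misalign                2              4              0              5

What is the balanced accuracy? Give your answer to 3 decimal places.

0.555

Balanced accuracy = mean of per-class recall.
  bearing: recall = 13/17 = 0.7647
  gear: recall = 12/20 = 0.6000
  imbalance: recall = 3/6 = 0.5000
  misalign: recall = 5/14 = 0.3571
Mean = (0.7647 + 0.6000 + 0.5000 + 0.3571) / 4 = 0.555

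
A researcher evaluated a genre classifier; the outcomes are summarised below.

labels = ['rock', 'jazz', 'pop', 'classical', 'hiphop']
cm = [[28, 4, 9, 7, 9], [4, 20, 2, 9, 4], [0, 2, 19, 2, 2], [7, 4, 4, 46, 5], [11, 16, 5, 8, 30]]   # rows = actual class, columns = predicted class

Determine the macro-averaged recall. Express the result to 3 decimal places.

0.578

Per-class recall (TP/(TP+FN)):
  rock: TP=28, FN=4+9+7+9=29 → 28/57 = 0.4912
  jazz: TP=20, FN=4+2+9+4=19 → 20/39 = 0.5128
  pop: TP=19, FN=0+2+2+2=6 → 19/25 = 0.7600
  classical: TP=46, FN=7+4+4+5=20 → 46/66 = 0.6970
  hiphop: TP=30, FN=11+16+5+8=40 → 30/70 = 0.4286
Macro-recall = mean = (0.4912 + 0.5128 + 0.7600 + 0.6970 + 0.4286) / 5 = 0.578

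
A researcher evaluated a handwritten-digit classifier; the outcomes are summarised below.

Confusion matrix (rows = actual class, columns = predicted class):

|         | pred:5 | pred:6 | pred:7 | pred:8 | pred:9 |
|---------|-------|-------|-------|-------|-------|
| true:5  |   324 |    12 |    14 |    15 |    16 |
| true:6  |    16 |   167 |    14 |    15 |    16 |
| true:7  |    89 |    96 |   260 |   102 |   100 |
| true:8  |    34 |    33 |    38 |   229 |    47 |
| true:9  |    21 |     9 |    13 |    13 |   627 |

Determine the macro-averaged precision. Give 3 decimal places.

Per-class precision (TP/(TP+FP)):
  5: TP=324, FP=16+89+34+21=160 → 324/484 = 0.6694
  6: TP=167, FP=12+96+33+9=150 → 167/317 = 0.5268
  7: TP=260, FP=14+14+38+13=79 → 260/339 = 0.7670
  8: TP=229, FP=15+15+102+13=145 → 229/374 = 0.6123
  9: TP=627, FP=16+16+100+47=179 → 627/806 = 0.7779
Macro-precision = mean = (0.6694 + 0.5268 + 0.7670 + 0.6123 + 0.7779) / 5 = 0.671

0.671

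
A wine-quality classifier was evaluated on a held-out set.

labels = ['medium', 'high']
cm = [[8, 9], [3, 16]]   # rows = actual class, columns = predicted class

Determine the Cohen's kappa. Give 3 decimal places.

Observed agreement pₒ = trace/N = 24/36 = 0.6667
Expected agreement pₑ = Σ (rowᵢ·colᵢ)/N² = (17·11 + 19·25)/36² = 0.5108
κ = (pₒ − pₑ)/(1 − pₑ) = (0.6667 − 0.5108)/(1 − 0.5108) = 0.319

0.319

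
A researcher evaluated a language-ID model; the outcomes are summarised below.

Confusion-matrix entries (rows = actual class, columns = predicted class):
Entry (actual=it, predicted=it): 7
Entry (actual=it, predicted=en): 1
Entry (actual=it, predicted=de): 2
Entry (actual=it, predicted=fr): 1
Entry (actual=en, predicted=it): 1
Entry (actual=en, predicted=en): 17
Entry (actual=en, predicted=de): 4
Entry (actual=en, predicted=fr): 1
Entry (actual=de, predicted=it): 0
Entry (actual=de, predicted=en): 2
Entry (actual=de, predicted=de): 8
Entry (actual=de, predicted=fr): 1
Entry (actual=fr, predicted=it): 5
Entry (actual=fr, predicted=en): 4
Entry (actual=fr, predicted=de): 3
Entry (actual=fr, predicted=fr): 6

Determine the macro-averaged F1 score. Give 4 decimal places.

Per-class F1 score (2·TP/(2·TP+FP+FN)):
  it: TP=7, FP=1+0+5=6, FN=1+2+1=4 → 14/24 = 0.58333
  en: TP=17, FP=1+2+4=7, FN=1+4+1=6 → 34/47 = 0.72340
  de: TP=8, FP=2+4+3=9, FN=0+2+1=3 → 16/28 = 0.57143
  fr: TP=6, FP=1+1+1=3, FN=5+4+3=12 → 12/27 = 0.44444
Macro-F1 score = mean = (0.58333 + 0.72340 + 0.57143 + 0.44444) / 4 = 0.5807

0.5807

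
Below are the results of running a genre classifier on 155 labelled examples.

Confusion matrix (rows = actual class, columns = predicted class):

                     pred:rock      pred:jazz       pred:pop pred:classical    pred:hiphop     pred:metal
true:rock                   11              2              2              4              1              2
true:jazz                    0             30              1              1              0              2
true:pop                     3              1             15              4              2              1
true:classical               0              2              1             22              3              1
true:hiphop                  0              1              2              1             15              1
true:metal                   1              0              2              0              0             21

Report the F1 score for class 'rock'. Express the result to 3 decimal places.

0.595

F1 score = 2·TP/(2·TP+FP+FN).
rock: TP=11, FP=0+3+0+0+1=4, FN=2+2+4+1+2=11 → 22/37 = 0.5946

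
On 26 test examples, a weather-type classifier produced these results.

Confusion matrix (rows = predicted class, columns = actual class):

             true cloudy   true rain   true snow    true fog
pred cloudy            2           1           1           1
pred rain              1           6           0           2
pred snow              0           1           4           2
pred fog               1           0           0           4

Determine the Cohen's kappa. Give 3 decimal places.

0.484

Observed agreement pₒ = trace/N = 16/26 = 0.6154
Expected agreement pₑ = Σ (rowᵢ·colᵢ)/N² = (4·5 + 8·9 + 5·7 + 9·5)/26² = 0.2544
κ = (pₒ − pₑ)/(1 − pₑ) = (0.6154 − 0.2544)/(1 − 0.2544) = 0.484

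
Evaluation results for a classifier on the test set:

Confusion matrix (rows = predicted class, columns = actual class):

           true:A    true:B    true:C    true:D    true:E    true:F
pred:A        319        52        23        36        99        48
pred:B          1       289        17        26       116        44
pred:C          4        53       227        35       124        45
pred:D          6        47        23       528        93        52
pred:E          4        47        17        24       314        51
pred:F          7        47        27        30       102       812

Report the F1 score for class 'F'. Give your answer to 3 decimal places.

0.782

F1 score = 2·TP/(2·TP+FP+FN).
F: TP=812, FP=7+47+27+30+102=213, FN=48+44+45+52+51=240 → 1624/2077 = 0.7819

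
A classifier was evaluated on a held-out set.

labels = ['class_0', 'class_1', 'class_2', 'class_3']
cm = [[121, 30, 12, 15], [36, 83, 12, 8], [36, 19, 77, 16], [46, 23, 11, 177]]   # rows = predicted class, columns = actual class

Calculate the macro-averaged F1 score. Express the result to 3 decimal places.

0.621

Per-class F1 score (2·TP/(2·TP+FP+FN)):
  class_0: TP=121, FP=30+12+15=57, FN=36+36+46=118 → 242/417 = 0.5803
  class_1: TP=83, FP=36+12+8=56, FN=30+19+23=72 → 166/294 = 0.5646
  class_2: TP=77, FP=36+19+16=71, FN=12+12+11=35 → 154/260 = 0.5923
  class_3: TP=177, FP=46+23+11=80, FN=15+8+16=39 → 354/473 = 0.7484
Macro-F1 score = mean = (0.5803 + 0.5646 + 0.5923 + 0.7484) / 4 = 0.621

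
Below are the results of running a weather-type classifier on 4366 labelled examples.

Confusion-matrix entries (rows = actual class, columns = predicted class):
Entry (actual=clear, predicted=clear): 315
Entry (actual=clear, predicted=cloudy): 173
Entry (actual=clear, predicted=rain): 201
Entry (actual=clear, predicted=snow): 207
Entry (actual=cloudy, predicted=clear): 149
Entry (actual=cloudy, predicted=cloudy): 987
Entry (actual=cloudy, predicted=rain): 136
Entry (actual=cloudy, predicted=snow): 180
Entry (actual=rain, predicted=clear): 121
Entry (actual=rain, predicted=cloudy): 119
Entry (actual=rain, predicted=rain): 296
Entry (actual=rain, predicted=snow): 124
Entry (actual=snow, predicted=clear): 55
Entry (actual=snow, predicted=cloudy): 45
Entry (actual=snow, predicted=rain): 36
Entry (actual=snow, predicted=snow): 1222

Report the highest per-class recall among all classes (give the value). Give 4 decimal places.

Per-class recall (TP/(TP+FN)):
  clear: TP=315, FN=173+201+207=581 → 315/896 = 0.35156
  cloudy: TP=987, FN=149+136+180=465 → 987/1452 = 0.67975
  rain: TP=296, FN=121+119+124=364 → 296/660 = 0.44848
  snow: TP=1222, FN=55+45+36=136 → 1222/1358 = 0.89985
Highest is class 'snow' with recall = 0.8999.

0.8999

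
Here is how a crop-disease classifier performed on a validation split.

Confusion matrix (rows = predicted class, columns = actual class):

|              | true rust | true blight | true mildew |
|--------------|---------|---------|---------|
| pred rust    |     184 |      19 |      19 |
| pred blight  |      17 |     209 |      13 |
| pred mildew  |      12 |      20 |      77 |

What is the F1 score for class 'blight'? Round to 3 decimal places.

F1 score = 2·TP/(2·TP+FP+FN).
blight: TP=209, FP=17+13=30, FN=19+20=39 → 418/487 = 0.8583

0.858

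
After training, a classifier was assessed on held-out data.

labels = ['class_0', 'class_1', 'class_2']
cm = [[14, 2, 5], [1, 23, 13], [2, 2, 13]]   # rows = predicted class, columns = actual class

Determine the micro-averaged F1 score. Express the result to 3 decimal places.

Micro-averaging pools counts across classes: ΣTP=50, ΣFP=25, ΣFN=25.
Micro-F1 score = 2·TP/(2·TP+FP+FN) on pooled counts = 0.667 (equals overall accuracy in single-label multiclass).

0.667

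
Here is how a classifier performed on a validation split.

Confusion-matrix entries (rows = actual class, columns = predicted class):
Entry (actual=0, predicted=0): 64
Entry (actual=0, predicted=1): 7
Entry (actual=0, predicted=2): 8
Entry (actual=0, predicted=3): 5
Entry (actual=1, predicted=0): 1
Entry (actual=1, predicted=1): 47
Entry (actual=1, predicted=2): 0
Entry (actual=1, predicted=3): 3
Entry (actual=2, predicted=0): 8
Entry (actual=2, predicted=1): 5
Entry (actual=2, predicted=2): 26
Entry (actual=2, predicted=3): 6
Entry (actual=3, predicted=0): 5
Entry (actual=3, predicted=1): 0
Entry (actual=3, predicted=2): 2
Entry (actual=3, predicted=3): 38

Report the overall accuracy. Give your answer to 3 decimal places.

0.778

Accuracy = trace / total = (64+47+26+38=175) / 225 = 175/225 = 0.778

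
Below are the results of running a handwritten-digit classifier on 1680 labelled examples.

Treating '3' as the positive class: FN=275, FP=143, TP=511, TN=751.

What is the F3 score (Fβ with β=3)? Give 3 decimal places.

0.661

Fβ = (1+β²)·TP / ((1+β²)·TP + β²·FN + FP), with β²=9
= 10·511 / (10·511 + 9·275 + 143) = 0.661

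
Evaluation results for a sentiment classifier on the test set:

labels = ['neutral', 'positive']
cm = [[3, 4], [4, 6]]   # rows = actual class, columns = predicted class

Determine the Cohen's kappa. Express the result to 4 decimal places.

Observed agreement pₒ = trace/N = 9/17 = 0.52941
Expected agreement pₑ = Σ (rowᵢ·colᵢ)/N² = (7·7 + 10·10)/17² = 0.51557
κ = (pₒ − pₑ)/(1 − pₑ) = (0.52941 − 0.51557)/(1 − 0.51557) = 0.0286

0.0286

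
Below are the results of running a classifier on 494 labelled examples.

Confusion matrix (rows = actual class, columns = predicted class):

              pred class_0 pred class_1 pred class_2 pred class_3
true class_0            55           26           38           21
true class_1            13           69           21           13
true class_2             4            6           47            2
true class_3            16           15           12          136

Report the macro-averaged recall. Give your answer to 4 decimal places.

0.6360

Per-class recall (TP/(TP+FN)):
  class_0: TP=55, FN=26+38+21=85 → 55/140 = 0.39286
  class_1: TP=69, FN=13+21+13=47 → 69/116 = 0.59483
  class_2: TP=47, FN=4+6+2=12 → 47/59 = 0.79661
  class_3: TP=136, FN=16+15+12=43 → 136/179 = 0.75978
Macro-recall = mean = (0.39286 + 0.59483 + 0.79661 + 0.75978) / 4 = 0.6360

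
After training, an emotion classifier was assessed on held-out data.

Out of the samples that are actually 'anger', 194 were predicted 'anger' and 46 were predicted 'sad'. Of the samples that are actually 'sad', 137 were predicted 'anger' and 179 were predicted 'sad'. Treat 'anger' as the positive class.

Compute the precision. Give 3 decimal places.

0.586

Precision = TP/(TP+FP) = 194/(194+137) = 194/331 = 0.586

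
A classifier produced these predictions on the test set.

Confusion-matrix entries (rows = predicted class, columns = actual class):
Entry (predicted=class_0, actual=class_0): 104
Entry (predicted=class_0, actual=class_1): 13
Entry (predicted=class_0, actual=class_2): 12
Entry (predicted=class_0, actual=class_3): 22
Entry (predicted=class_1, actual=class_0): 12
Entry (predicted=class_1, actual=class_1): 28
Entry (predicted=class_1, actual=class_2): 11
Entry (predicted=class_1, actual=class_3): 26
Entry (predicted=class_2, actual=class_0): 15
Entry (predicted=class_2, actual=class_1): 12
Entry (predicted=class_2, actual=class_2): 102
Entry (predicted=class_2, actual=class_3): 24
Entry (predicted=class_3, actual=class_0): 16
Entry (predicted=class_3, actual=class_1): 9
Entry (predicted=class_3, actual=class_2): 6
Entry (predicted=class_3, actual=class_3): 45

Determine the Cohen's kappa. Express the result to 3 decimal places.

Observed agreement pₒ = trace/N = 279/457 = 0.6105
Expected agreement pₑ = Σ (rowᵢ·colᵢ)/N² = (147·151 + 62·77 + 131·153 + 117·76)/457² = 0.2677
κ = (pₒ − pₑ)/(1 − pₑ) = (0.6105 − 0.2677)/(1 − 0.2677) = 0.468

0.468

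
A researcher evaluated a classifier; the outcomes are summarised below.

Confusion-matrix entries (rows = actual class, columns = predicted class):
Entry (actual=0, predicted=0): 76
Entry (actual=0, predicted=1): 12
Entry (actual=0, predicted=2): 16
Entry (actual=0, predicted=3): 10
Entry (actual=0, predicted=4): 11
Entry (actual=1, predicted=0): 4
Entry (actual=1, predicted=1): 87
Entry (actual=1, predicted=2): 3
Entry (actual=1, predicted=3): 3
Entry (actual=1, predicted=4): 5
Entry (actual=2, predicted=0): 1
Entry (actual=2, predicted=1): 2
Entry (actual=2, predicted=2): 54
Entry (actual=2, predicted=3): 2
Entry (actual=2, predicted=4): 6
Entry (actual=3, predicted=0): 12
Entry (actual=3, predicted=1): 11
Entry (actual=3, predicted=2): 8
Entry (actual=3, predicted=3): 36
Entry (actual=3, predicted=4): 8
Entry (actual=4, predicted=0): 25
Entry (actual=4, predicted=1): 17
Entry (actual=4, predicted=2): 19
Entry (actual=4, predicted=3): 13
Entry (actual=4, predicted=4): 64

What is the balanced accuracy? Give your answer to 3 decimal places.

Balanced accuracy = mean of per-class recall.
  0: recall = 76/125 = 0.6080
  1: recall = 87/102 = 0.8529
  2: recall = 54/65 = 0.8308
  3: recall = 36/75 = 0.4800
  4: recall = 64/138 = 0.4638
Mean = (0.6080 + 0.8529 + 0.8308 + 0.4800 + 0.4638) / 5 = 0.647

0.647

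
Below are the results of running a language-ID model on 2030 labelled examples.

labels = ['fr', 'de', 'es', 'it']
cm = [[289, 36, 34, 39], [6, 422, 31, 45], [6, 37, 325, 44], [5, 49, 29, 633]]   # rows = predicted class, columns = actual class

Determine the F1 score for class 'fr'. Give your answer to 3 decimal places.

0.821

F1 score = 2·TP/(2·TP+FP+FN).
fr: TP=289, FP=36+34+39=109, FN=6+6+5=17 → 578/704 = 0.8210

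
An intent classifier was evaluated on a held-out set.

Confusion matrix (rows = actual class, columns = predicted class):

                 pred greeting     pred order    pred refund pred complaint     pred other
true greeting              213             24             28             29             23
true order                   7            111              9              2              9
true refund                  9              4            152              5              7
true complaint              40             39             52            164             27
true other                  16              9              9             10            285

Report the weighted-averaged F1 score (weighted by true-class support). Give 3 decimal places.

0.716

Per-class F1 score (2·TP/(2·TP+FP+FN)):
  greeting: TP=213, FP=7+9+40+16=72, FN=24+28+29+23=104 → 426/602 = 0.7076
  order: TP=111, FP=24+4+39+9=76, FN=7+9+2+9=27 → 222/325 = 0.6831
  refund: TP=152, FP=28+9+52+9=98, FN=9+4+5+7=25 → 304/427 = 0.7119
  complaint: TP=164, FP=29+2+5+10=46, FN=40+39+52+27=158 → 328/532 = 0.6165
  other: TP=285, FP=23+9+7+27=66, FN=16+9+9+10=44 → 570/680 = 0.8382
Weighted-F1 score = Σ (supportᵢ/N)·F1 scoreᵢ with N=1283: (317/1283)·0.7076 + (138/1283)·0.6831 + (177/1283)·0.7119 + (322/1283)·0.6165 + (329/1283)·0.8382 = 0.716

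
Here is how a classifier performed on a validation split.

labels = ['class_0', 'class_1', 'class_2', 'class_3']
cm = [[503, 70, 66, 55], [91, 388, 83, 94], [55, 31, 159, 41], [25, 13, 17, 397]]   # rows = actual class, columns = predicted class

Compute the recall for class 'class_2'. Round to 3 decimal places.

0.556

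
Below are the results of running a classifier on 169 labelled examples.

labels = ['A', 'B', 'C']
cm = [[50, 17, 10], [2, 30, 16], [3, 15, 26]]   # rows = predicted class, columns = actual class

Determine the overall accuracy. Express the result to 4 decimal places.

Accuracy = trace / total = (50+30+26=106) / 169 = 106/169 = 0.6272

0.6272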